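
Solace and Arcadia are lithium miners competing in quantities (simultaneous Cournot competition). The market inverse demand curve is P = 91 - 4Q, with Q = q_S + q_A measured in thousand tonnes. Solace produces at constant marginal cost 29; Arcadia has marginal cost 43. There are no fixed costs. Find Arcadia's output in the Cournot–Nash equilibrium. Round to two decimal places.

2.83

Solace's profit: π_S = (91 - 4Q)q_S - (29q_S). Setting ∂π_S/∂q_S = 0: 62 - 8q_S - 4(q_A) = 0.
Arcadia's first-order condition: 48 - 8q_A - 4(q_S) = 0.
So q_S = (62 - 4q_A)/8 and q_A = (48 - 4q_S)/8.
Substituting one into the other gives q_S = 19/3 and q_A = 17/6.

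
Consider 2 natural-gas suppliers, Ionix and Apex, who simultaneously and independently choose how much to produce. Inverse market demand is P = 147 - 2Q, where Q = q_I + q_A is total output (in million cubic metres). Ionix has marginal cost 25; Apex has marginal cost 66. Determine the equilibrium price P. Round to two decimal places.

Ionix's profit: π_I = (147 - 2Q)q_I - (25q_I). Setting ∂π_I/∂q_I = 0: 122 - 4q_I - 2(q_A) = 0.
Apex's profit: π_A = (147 - 2Q)q_A - (66q_A). Setting ∂π_A/∂q_A = 0: 81 - 4q_A - 2(q_I) = 0.
Best responses: q_I = (122 - 2q_A)/4, q_A = (81 - 2q_I)/4.
Solving the pair: q_I = 163/6, q_A = 20/3.
Total output Q = 203/6, so price P = 147 - 2·(203/6) = 238/3.

79.33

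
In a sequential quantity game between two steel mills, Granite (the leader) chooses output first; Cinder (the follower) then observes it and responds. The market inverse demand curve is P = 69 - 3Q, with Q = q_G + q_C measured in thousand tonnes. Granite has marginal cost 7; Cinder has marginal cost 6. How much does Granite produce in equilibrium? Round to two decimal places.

Solve by backward induction. Given q_G, the follower Cinder maximises π_C = (69 - 3q_G - 3q_C)q_C - 6q_C.
Setting the follower's marginal profit to zero, 63 - 3q_G - 6q_C = 0, i.e. q_C = (63 - 3q_G)/6.
The leader anticipates this reaction. Substituting into P = 69 - 3Q gives P = 75/2 - (3/2)q_G, so π_G = (75/2 - (3/2)q_G)q_G - 7q_G.
Leader FOC: 61/2 - 3q_G = 0, so q_G = 61/6.
Then q_C = (63 - 3·(61/6))/6 = 65/12.

10.17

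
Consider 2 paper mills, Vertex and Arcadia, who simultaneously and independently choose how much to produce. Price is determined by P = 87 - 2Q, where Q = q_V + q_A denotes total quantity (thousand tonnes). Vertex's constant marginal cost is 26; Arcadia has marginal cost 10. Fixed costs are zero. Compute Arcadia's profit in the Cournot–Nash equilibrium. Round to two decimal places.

Vertex's profit: π_V = (87 - 2Q)q_V - (26q_V). Setting ∂π_V/∂q_V = 0: 61 - 4q_V - 2(q_A) = 0.
Arcadia's first-order condition: 77 - 4q_A - 2(q_V) = 0.
So q_V = (61 - 2q_A)/4 and q_A = (77 - 2q_V)/4.
Substituting one into the other gives q_V = 15/2 and q_A = 31/2.
Price P = 87 - 2·23 = 41.
Arcadia's profit: (41 - 10)·(31/2) = 961/2.

480.50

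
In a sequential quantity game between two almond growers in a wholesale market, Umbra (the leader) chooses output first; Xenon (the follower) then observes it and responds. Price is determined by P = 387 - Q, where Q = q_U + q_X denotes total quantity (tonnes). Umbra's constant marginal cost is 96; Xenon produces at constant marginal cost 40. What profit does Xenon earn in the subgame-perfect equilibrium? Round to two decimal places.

Solve by backward induction. Given q_U, the follower Xenon maximises π_X = (387 - q_U - q_X)q_X - 40q_X.
∂π_X/∂q_X = 347 - q_U - 2q_X = 0 gives the reaction function q_X = (347 - q_U)/2.
Umbra substitutes q_X(q_U) into its own profit: π_U = q_U(387 - q_U - (347 - q_U)/2) - 96q_U = (427/2 - (1/2)q_U)q_U - 96q_U.
The leader's first-order condition 235/2 - q_U = 0 yields q_U = 235/2.
Then q_X = (347 - 235/2)/2 = 459/4.
Price P = 387 - 929/4 = 619/4.
Xenon's profit: (619/4 - 40)·(459/4) = 13167.5625.

13167.56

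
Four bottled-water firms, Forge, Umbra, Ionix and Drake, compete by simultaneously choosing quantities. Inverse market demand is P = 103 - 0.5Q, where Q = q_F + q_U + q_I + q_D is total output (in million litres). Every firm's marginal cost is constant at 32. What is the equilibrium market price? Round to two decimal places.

A representative firm's profit is π_i = q_i(103 - 0.5Q) - 32q_i.
Setting ∂π_i/∂q_i = 0 with rivals' quantities fixed: 71 - q_i - (1/2)·Σ_{j≠i} q_j = 0.
With identical firms every q_j equals q_i, so Σ_{j≠i} q_j = 3q_i and 71 = (5/2)q_i, giving q_i = 142/5.
Total output Q = 568/5, so price P = 103 - (1/2)·(568/5) = 231/5.

46.20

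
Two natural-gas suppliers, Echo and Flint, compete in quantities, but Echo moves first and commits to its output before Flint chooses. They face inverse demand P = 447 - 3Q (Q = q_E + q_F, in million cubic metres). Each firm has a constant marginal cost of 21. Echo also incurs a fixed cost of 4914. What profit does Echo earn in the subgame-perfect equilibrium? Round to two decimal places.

Solve by backward induction. Given q_E, the follower Flint maximises π_F = (447 - 3q_E - 3q_F)q_F - 21q_F.
Setting the follower's marginal profit to zero, 426 - 3q_E - 6q_F = 0, i.e. q_F = (426 - 3q_E)/6.
Echo substitutes q_F(q_E) into its own profit: π_E = q_E(447 - 3q_E - (426 - 3q_E)/2) - 21q_E = (234 - (3/2)q_E)q_E - 21q_E.
Maximising: ∂π_E/∂q_E = 213 - 3q_E = 0, giving q_E = 71.
Then q_F = (426 - 3·71)/6 = 71/2.
Price P = 447 - 3·(213/2) = 255/2.
Echo's profit: (255/2 - 21)·71 - 4914 = 2647.5000.

2647.50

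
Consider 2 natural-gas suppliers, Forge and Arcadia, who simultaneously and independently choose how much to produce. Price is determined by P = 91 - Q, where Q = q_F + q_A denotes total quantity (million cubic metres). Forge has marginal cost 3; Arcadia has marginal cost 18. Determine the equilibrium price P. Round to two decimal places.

37.33

Forge's profit: π_F = (91 - Q)q_F - (3q_F). Setting ∂π_F/∂q_F = 0: 88 - 2q_F - (q_A) = 0.
Arcadia's profit: π_A = (91 - Q)q_A - (18q_A). Setting ∂π_A/∂q_A = 0: 73 - 2q_A - (q_F) = 0.
Best responses: q_F = (88 - q_A)/2, q_A = (73 - q_F)/2.
Solving the pair: q_F = 103/3, q_A = 58/3.
Total output Q = 161/3, so price P = 91 - 161/3 = 112/3.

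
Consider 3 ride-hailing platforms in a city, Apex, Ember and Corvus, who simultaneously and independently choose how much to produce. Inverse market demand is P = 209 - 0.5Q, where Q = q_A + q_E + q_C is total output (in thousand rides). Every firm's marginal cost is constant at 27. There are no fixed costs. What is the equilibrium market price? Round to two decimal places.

Each firm earns π_i = (209 - 0.5Q)q_i - 27q_i.
Setting ∂π_i/∂q_i = 0 with rivals' quantities fixed: 182 - q_i - (1/2)·Σ_{j≠i} q_j = 0.
With identical firms every q_j equals q_i, so Σ_{j≠i} q_j = 2q_i and 182 = 2q_i, giving q_i = 91.
Total output Q = 273, so price P = 209 - (1/2)·273 = 145/2.

72.50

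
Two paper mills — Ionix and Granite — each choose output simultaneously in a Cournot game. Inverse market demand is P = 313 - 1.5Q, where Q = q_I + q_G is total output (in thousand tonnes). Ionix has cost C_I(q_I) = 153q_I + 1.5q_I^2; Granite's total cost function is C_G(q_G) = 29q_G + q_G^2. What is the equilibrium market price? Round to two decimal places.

Ionix's profit: π_I = (313 - 1.5Q)q_I - (153q_I + (3/2)q_I²). Setting ∂π_I/∂q_I = 0: 160 - 6q_I - (3/2)(q_G) = 0.
Granite's first-order condition: 284 - 5q_G - (3/2)(q_I) = 0.
Best responses: q_I = (160 - (3/2)q_G)/6, q_G = (284 - (3/2)q_I)/5.
Substituting one into the other gives q_I = 1496/111 and q_G = 1952/37.
Total output Q = 66.2342, so price P = 313 - (3/2)·66.2342 = 213.6486.

213.65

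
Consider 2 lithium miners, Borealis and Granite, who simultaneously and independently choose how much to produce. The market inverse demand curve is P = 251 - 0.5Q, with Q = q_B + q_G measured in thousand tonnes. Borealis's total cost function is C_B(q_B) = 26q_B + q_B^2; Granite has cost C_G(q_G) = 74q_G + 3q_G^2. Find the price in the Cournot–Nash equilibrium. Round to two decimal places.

205.10

Borealis's profit: π_B = (251 - 0.5Q)q_B - (26q_B + q_B²). Setting ∂π_B/∂q_B = 0: 225 - 3q_B - (1/2)(q_G) = 0.
Granite's profit: π_G = (251 - 0.5Q)q_G - (74q_G + 3q_G²). Setting ∂π_G/∂q_G = 0: 177 - 7q_G - (1/2)(q_B) = 0.
So q_B = (225 - (1/2)q_G)/3 and q_G = (177 - (1/2)q_B)/7.
Substituting one into the other gives q_B = 71.6386 and q_G = 1674/83.
Total output Q = 91.8072, so price P = 251 - (1/2)·91.8072 = 205.0964.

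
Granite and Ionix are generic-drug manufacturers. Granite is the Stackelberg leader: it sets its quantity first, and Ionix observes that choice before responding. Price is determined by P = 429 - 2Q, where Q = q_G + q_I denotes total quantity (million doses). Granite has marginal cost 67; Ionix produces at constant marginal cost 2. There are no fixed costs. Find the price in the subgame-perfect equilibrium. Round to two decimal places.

Solve by backward induction. Given q_G, the follower Ionix maximises π_I = (429 - 2q_G - 2q_I)q_I - 2q_I.
Follower FOC: 427 - 2q_G - 4q_I = 0, so q_I(q_G) = (427 - 2q_G)/4.
The leader anticipates this reaction. Substituting into P = 429 - 2Q gives P = 431/2 - q_G, so π_G = (431/2 - q_G)q_G - 67q_G.
Leader FOC: 297/2 - 2q_G = 0, so q_G = 297/4.
Then q_I = (427 - 2·(297/4))/4 = 557/8.
Total output Q = 1151/8, so price P = 429 - 2·(1151/8) = 565/4.

141.25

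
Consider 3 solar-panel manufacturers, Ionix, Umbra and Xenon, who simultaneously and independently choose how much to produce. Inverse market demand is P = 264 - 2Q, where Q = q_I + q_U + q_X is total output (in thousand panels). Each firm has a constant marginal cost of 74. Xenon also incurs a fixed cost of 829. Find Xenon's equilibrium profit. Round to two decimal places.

Each firm earns π_i = (264 - 2Q)q_i - 74q_i.
Setting ∂π_i/∂q_i = 0 with rivals' quantities fixed: 190 - 4q_i - 2·Σ_{j≠i} q_j = 0.
With identical firms every q_j equals q_i, so Σ_{j≠i} q_j = 2q_i and 190 = 8q_i, giving q_i = 95/4.
Price P = 264 - 2·(285/4) = 243/2.
Xenon's profit: (243/2 - 74)·(95/4) - 829 = 299.1250.

299.13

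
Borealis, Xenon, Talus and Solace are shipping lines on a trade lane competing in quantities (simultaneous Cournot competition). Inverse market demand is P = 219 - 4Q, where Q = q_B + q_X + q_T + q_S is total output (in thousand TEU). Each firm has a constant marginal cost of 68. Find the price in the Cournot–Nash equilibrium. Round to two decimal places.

A representative firm's profit is π_i = q_i(219 - 4Q) - 68q_i.
First-order condition (treating rivals' output as given): 151 - 8q_i - 4·Σ_{j≠i} q_j = 0.
With identical firms every q_j equals q_i, so Σ_{j≠i} q_j = 3q_i and 151 = 20q_i, giving q_i = 151/20.
Total output Q = 151/5, so price P = 219 - 4·(151/5) = 491/5.

98.20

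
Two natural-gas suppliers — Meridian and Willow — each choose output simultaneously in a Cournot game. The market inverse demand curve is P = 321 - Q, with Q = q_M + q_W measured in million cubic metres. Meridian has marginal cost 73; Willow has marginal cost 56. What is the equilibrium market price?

150

Meridian's profit: π_M = (321 - Q)q_M - (73q_M). Setting ∂π_M/∂q_M = 0: 248 - 2q_M - (q_W) = 0.
Willow's first-order condition: 265 - 2q_W - (q_M) = 0.
Rearranging gives the reaction functions q_M = (248 - q_W)/2 and q_W = (265 - q_M)/2.
Substituting one into the other gives q_M = 77 and q_W = 94.
Total output Q = 171, so price P = 321 - 171 = 150.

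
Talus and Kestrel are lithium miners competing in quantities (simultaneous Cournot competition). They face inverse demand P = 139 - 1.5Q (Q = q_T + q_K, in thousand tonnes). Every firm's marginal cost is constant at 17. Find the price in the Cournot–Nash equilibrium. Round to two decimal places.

57.67

A representative firm's profit is π_i = q_i(139 - 1.5Q) - 17q_i.
First-order condition (treating rivals' output as given): 122 - 3q_i - (3/2)q_j = 0.
With identical firms every q_j equals q_i, so q_j = q_i and 122 = (9/2)q_i, giving q_i = 244/9.
Total output Q = 488/9, so price P = 139 - (3/2)·(488/9) = 173/3.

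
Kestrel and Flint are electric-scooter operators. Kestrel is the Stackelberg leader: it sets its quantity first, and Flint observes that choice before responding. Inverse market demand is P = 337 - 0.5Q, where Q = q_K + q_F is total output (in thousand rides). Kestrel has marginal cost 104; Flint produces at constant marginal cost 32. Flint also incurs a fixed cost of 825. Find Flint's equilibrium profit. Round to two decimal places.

The follower Flint best-responds to any q_K: π_F = (337 - 0.5Q)q_F - 32q_F.
Setting the follower's marginal profit to zero, 305 - (1/2)q_K - q_F = 0, i.e. q_F = (305 - (1/2)q_K).
Kestrel substitutes q_F(q_K) into its own profit: π_K = q_K(337 - (1/2)q_K - (305 - (1/2)q_K)/2) - 104q_K = (369/2 - (1/4)q_K)q_K - 104q_K.
The leader's first-order condition 161/2 - (1/2)q_K = 0 yields q_K = 161.
Then q_F = (305 - (1/2)·161) = 449/2.
Price P = 337 - (1/2)·(771/2) = 577/4.
Flint's profit: (577/4 - 32)·(449/2) - 825 = 24375.1250.

24375.13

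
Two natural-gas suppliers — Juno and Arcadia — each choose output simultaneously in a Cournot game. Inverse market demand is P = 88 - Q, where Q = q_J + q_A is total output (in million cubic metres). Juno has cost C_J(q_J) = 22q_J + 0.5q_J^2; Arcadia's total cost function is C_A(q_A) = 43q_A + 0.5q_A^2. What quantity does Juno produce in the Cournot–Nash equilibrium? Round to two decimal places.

Juno's profit: π_J = (88 - Q)q_J - (22q_J + (1/2)q_J²). Setting ∂π_J/∂q_J = 0: 66 - 3q_J - (q_A) = 0.
Arcadia's profit: π_A = (88 - Q)q_A - (43q_A + (1/2)q_A²). Setting ∂π_A/∂q_A = 0: 45 - 3q_A - (q_J) = 0.
Best responses: q_J = (66 - q_A)/3, q_A = (45 - q_J)/3.
Substituting one into the other gives q_J = 153/8 and q_A = 69/8.

19.13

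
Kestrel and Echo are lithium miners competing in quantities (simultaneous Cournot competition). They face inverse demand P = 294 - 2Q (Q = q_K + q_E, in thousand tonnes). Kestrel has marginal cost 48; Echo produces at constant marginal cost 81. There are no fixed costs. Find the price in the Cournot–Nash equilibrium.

Kestrel's profit: π_K = (294 - 2Q)q_K - (48q_K). Setting ∂π_K/∂q_K = 0: 246 - 4q_K - 2(q_E) = 0.
Echo's first-order condition: 213 - 4q_E - 2(q_K) = 0.
So q_K = (246 - 2q_E)/4 and q_E = (213 - 2q_K)/4.
Substituting one into the other gives q_K = 93/2 and q_E = 30.
Total output Q = 153/2, so price P = 294 - 2·(153/2) = 141.

141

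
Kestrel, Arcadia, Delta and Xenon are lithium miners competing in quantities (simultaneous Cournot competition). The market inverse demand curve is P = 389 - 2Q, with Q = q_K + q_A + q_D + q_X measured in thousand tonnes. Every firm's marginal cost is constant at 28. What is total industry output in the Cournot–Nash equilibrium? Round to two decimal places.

Each firm earns π_i = (389 - 2Q)q_i - 28q_i.
First-order condition (treating rivals' output as given): 361 - 4q_i - 2·Σ_{j≠i} q_j = 0.
By symmetry each firm produces the same amount; substituting Σ_{j≠i} q_j = 3q_i yields q_i = 361/10.
Total output Q = 361/10 + 361/10 + 361/10 + 361/10 = 722/5.

144.40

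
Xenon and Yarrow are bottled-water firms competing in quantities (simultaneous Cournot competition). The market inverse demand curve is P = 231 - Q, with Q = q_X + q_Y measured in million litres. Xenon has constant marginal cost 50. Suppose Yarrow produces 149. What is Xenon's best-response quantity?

16

With the rival's output fixed at 149, Xenon's profit is π_X = (231 - 149 - q_X)q_X - (50q_X) = (82 - q_X)q_X - (50q_X).
∂π_X/∂q_X = 32 - 2q_X = 0, so q_X = 16.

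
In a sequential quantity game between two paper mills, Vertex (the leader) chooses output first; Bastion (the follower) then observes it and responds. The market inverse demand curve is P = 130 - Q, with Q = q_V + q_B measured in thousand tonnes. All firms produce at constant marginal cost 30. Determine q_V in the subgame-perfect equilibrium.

50

The follower Bastion best-responds to any q_V: π_B = (130 - Q)q_B - 30q_B.
Setting the follower's marginal profit to zero, 100 - q_V - 2q_B = 0, i.e. q_B = (100 - q_V)/2.
The leader anticipates this reaction. Substituting into P = 130 - Q gives P = 80 - (1/2)q_V, so π_V = (80 - (1/2)q_V)q_V - 30q_V.
Maximising: ∂π_V/∂q_V = 50 - q_V = 0, giving q_V = 50.
Then q_B = (100 - 50)/2 = 25.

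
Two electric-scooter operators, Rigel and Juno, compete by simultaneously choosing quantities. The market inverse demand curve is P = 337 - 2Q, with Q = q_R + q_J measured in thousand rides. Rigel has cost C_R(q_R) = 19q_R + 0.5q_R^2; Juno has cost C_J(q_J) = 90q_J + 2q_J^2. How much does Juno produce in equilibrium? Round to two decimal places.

16.64

Rigel's profit: π_R = (337 - 2Q)q_R - (19q_R + (1/2)q_R²). Setting ∂π_R/∂q_R = 0: 318 - 5q_R - 2(q_J) = 0.
Juno's first-order condition: 247 - 8q_J - 2(q_R) = 0.
Best responses: q_R = (318 - 2q_J)/5, q_J = (247 - 2q_R)/8.
Substituting one into the other gives q_R = 1025/18 and q_J = 599/36.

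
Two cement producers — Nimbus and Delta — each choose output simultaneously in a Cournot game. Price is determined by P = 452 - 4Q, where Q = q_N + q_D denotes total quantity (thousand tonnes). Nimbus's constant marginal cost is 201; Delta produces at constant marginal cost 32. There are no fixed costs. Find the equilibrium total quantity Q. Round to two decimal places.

55.92

Nimbus's profit: π_N = (452 - 4Q)q_N - (201q_N). Setting ∂π_N/∂q_N = 0: 251 - 8q_N - 4(q_D) = 0.
Delta's first-order condition: 420 - 8q_D - 4(q_N) = 0.
Rearranging gives the reaction functions q_N = (251 - 4q_D)/8 and q_D = (420 - 4q_N)/8.
Solving the pair: q_N = 41/6, q_D = 589/12.
Total output Q = 41/6 + 589/12 = 671/12.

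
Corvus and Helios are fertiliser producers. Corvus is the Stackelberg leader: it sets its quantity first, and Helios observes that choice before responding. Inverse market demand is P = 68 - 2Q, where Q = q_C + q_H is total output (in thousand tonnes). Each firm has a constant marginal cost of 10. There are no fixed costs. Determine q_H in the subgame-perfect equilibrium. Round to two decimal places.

Solve by backward induction. Given q_C, the follower Helios maximises π_H = (68 - 2q_C - 2q_H)q_H - 10q_H.
Setting the follower's marginal profit to zero, 58 - 2q_C - 4q_H = 0, i.e. q_H = (58 - 2q_C)/4.
Corvus substitutes q_H(q_C) into its own profit: π_C = q_C(68 - 2q_C - (58 - 2q_C)/2) - 10q_C = (39 - q_C)q_C - 10q_C.
Leader FOC: 29 - 2q_C = 0, so q_C = 29/2.
Then q_H = (58 - 2·(29/2))/4 = 29/4.

7.25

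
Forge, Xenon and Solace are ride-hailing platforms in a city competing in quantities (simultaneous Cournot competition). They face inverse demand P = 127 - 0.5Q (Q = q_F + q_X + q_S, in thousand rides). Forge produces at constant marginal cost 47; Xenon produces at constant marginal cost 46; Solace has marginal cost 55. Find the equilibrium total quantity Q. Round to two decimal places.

116.50

Forge's profit: π_F = (127 - 0.5Q)q_F - (47q_F). Setting ∂π_F/∂q_F = 0: 80 - q_F - (1/2)(q_X + q_S) = 0.
Xenon's first-order condition: 81 - q_X - (1/2)(q_F + q_S) = 0.
Solace's profit: π_S = (127 - 0.5Q)q_S - (55q_S). Setting ∂π_S/∂q_S = 0: 72 - q_S - (1/2)(q_F + q_X) = 0.
Adding the 3 conditions: 233 − Q − Q = 0, i.e. Q = 233/2.
Back-substituting: q_F = (80 − 233/4)/(1/2) = 87/2, q_X = (81 − 233/4)/(1/2) = 91/2, q_S = (72 − 233/4)/(1/2) = 55/2.
Total output Q = 87/2 + 91/2 + 55/2 = 233/2.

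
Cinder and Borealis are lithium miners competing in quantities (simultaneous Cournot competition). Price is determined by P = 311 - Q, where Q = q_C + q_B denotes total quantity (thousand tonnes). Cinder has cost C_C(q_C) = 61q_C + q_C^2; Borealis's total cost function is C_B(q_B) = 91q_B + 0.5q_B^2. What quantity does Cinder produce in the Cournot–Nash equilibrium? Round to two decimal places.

48.18

Cinder's profit: π_C = (311 - Q)q_C - (61q_C + q_C²). Setting ∂π_C/∂q_C = 0: 250 - 4q_C - (q_B) = 0.
Borealis's first-order condition: 220 - 3q_B - (q_C) = 0.
So q_C = (250 - q_B)/4 and q_B = (220 - q_C)/3.
Solving the pair: q_C = 530/11, q_B = 630/11.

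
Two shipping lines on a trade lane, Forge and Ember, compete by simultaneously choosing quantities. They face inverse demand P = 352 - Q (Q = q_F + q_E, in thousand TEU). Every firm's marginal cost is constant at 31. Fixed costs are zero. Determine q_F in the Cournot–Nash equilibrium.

107

Each firm earns π_i = (352 - Q)q_i - 31q_i.
Setting ∂π_i/∂q_i = 0 with rivals' quantities fixed: 321 - 2q_i - q_j = 0.
By symmetry each firm produces the same amount; substituting q_j = q_i yields q_i = 321/3 = 107.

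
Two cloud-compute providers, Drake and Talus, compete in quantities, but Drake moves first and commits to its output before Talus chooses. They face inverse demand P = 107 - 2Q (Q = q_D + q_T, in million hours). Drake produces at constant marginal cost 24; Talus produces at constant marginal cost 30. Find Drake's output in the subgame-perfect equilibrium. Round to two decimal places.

22.25

Solve by backward induction. Given q_D, the follower Talus maximises π_T = (107 - 2q_D - 2q_T)q_T - 30q_T.
Setting the follower's marginal profit to zero, 77 - 2q_D - 4q_T = 0, i.e. q_T = (77 - 2q_D)/4.
Drake substitutes q_T(q_D) into its own profit: π_D = q_D(107 - 2q_D - (77 - 2q_D)/2) - 24q_D = (137/2 - q_D)q_D - 24q_D.
Maximising: ∂π_D/∂q_D = 89/2 - 2q_D = 0, giving q_D = 89/4.
Then q_T = (77 - 2·(89/4))/4 = 65/8.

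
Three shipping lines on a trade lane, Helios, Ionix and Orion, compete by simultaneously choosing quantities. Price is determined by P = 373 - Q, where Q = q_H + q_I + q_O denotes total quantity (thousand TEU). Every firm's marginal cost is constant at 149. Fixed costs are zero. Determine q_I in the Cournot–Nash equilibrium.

A representative firm's profit is π_i = q_i(373 - Q) - 149q_i.
First-order condition (treating rivals' output as given): 224 - 2q_i - Σ_{j≠i} q_j = 0.
With identical firms every q_j equals q_i, so Σ_{j≠i} q_j = 2q_i and 224 = 4q_i, giving q_i = 56.

56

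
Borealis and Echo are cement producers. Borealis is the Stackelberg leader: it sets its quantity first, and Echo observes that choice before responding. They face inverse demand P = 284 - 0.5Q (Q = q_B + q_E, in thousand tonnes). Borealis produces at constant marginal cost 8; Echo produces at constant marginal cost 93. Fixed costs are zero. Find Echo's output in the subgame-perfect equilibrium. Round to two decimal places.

The follower Echo best-responds to any q_B: π_E = (284 - 0.5Q)q_E - 93q_E.
Setting the follower's marginal profit to zero, 191 - (1/2)q_B - q_E = 0, i.e. q_E = (191 - (1/2)q_B).
Borealis substitutes q_E(q_B) into its own profit: π_B = q_B(284 - (1/2)q_B - (191 - (1/2)q_B)/2) - 8q_B = (377/2 - (1/4)q_B)q_B - 8q_B.
Leader FOC: 361/2 - (1/2)q_B = 0, so q_B = 361.
Then q_E = (191 - (1/2)·361) = 21/2.

10.50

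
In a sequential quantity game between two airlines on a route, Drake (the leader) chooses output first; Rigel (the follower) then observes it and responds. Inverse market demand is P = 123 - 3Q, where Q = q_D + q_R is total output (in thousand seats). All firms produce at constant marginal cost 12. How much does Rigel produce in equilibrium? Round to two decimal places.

9.25

The follower Rigel best-responds to any q_D: π_R = (123 - 3Q)q_R - 12q_R.
Setting the follower's marginal profit to zero, 111 - 3q_D - 6q_R = 0, i.e. q_R = (111 - 3q_D)/6.
The leader anticipates this reaction. Substituting into P = 123 - 3Q gives P = 135/2 - (3/2)q_D, so π_D = (135/2 - (3/2)q_D)q_D - 12q_D.
Leader FOC: 111/2 - 3q_D = 0, so q_D = 37/2.
Then q_R = (111 - 3·(37/2))/6 = 37/4.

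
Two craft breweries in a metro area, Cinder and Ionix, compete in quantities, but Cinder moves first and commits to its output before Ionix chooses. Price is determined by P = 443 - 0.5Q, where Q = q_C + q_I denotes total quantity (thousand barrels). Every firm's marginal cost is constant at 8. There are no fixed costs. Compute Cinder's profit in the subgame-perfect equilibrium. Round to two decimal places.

The follower Ionix best-responds to any q_C: π_I = (443 - 0.5Q)q_I - 8q_I.
Follower FOC: 435 - (1/2)q_C - q_I = 0, so q_I(q_C) = (435 - (1/2)q_C).
The leader anticipates this reaction. Substituting into P = 443 - 0.5Q gives P = 451/2 - (1/4)q_C, so π_C = (451/2 - (1/4)q_C)q_C - 8q_C.
Maximising: ∂π_C/∂q_C = 435/2 - (1/2)q_C = 0, giving q_C = 435.
Then q_I = (435 - (1/2)·435) = 435/2.
Price P = 443 - (1/2)·(1305/2) = 467/4.
Cinder's profit: (467/4 - 8)·435 = 47306.2500.

47306.25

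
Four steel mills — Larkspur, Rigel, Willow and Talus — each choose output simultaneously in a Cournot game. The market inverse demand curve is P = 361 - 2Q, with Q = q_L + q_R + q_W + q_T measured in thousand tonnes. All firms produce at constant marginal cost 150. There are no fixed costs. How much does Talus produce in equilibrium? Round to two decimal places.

A representative firm's profit is π_i = q_i(361 - 2Q) - 150q_i.
First-order condition (treating rivals' output as given): 211 - 4q_i - 2·Σ_{j≠i} q_j = 0.
By symmetry each firm produces the same amount; substituting Σ_{j≠i} q_j = 3q_i yields q_i = 211/10.

21.10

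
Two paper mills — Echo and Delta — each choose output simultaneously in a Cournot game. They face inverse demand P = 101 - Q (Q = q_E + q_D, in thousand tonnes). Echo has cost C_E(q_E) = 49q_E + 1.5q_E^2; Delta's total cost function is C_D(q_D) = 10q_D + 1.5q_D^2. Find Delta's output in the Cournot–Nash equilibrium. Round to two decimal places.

16.79

Echo's profit: π_E = (101 - Q)q_E - (49q_E + (3/2)q_E²). Setting ∂π_E/∂q_E = 0: 52 - 5q_E - (q_D) = 0.
Delta's first-order condition: 91 - 5q_D - (q_E) = 0.
Best responses: q_E = (52 - q_D)/5, q_D = (91 - q_E)/5.
Solving the pair: q_E = 169/24, q_D = 403/24.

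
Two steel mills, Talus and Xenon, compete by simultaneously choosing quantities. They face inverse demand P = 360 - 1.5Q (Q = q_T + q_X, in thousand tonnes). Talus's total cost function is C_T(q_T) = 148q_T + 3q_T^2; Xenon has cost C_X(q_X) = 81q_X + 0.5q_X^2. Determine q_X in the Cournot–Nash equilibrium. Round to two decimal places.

64.98

Talus's profit: π_T = (360 - 1.5Q)q_T - (148q_T + 3q_T²). Setting ∂π_T/∂q_T = 0: 212 - 9q_T - (3/2)(q_X) = 0.
Xenon's profit: π_X = (360 - 1.5Q)q_X - (81q_X + (1/2)q_X²). Setting ∂π_X/∂q_X = 0: 279 - 4q_X - (3/2)(q_T) = 0.
Rearranging gives the reaction functions q_T = (212 - (3/2)q_X)/9 and q_X = (279 - (3/2)q_T)/4.
Substituting one into the other gives q_T = 1718/135 and q_X = 64.9778.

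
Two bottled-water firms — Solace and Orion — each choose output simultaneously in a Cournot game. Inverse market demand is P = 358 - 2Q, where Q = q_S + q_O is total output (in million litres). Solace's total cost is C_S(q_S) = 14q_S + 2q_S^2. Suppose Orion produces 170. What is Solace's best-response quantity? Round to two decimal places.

0.50

With the rival's output fixed at 170, Solace's profit is π_S = (358 - 2·170 - 2q_S)q_S - (14q_S + 2q_S²) = (18 - 2q_S)q_S - (14q_S + 2q_S²).
∂π_S/∂q_S = 4 - 8q_S = 0, so q_S = 1/2.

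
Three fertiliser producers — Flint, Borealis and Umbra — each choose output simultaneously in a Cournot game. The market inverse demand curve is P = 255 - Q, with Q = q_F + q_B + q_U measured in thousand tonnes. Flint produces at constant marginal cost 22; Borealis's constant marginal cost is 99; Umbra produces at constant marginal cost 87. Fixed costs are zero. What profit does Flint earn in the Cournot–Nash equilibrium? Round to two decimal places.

Flint's profit: π_F = (255 - Q)q_F - (22q_F). Setting ∂π_F/∂q_F = 0: 233 - 2q_F - (q_B + q_U) = 0.
Borealis's profit: π_B = (255 - Q)q_B - (99q_B). Setting ∂π_B/∂q_B = 0: 156 - 2q_B - (q_F + q_U) = 0.
Umbra's first-order condition: 168 - 2q_U - (q_F + q_B) = 0.
Adding the 3 first-order conditions: 557 − 4Q = 0, so Q = 557/4.
Back-substituting: q_F = (233 − 557/4) = 375/4, q_B = (156 − 557/4) = 67/4, q_U = (168 − 557/4) = 115/4.
Price P = 255 - 557/4 = 463/4.
Flint's profit: (463/4 - 22)·(375/4) = 8789.0625.

8789.06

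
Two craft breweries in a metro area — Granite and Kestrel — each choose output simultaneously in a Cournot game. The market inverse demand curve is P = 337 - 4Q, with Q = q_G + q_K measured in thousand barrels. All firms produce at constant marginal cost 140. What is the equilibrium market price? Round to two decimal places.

A representative firm's profit is π_i = q_i(337 - 4Q) - 140q_i.
First-order condition (treating rivals' output as given): 197 - 8q_i - 4q_j = 0.
With identical firms every q_j equals q_i, so q_j = q_i and 197 = 12q_i, giving q_i = 197/12.
Total output Q = 197/6, so price P = 337 - 4·(197/6) = 617/3.

205.67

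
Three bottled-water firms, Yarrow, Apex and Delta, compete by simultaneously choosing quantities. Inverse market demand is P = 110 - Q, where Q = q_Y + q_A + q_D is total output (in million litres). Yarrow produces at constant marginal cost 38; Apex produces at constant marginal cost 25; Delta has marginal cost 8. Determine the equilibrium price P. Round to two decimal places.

45.25

Yarrow's profit: π_Y = (110 - Q)q_Y - (38q_Y). Setting ∂π_Y/∂q_Y = 0: 72 - 2q_Y - (q_A + q_D) = 0.
Apex's profit: π_A = (110 - Q)q_A - (25q_A). Setting ∂π_A/∂q_A = 0: 85 - 2q_A - (q_Y + q_D) = 0.
Delta's profit: π_D = (110 - Q)q_D - (8q_D). Setting ∂π_D/∂q_D = 0: 102 - 2q_D - (q_Y + q_A) = 0.
Adding the 3 conditions: 259 − 2Q − 2Q = 0, i.e. Q = 259/4.
Back-substituting: q_Y = (72 − 259/4) = 29/4, q_A = (85 − 259/4) = 81/4, q_D = (102 − 259/4) = 149/4.
Total output Q = 259/4, so price P = 110 - 259/4 = 181/4.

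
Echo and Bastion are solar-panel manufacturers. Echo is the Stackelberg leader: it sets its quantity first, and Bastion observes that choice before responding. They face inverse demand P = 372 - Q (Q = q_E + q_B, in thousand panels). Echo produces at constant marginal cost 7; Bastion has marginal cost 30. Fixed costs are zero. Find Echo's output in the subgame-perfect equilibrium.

The follower Bastion best-responds to any q_E: π_B = (372 - Q)q_B - 30q_B.
Follower FOC: 342 - q_E - 2q_B = 0, so q_B(q_E) = (342 - q_E)/2.
The leader anticipates this reaction. Substituting into P = 372 - Q gives P = 201 - (1/2)q_E, so π_E = (201 - (1/2)q_E)q_E - 7q_E.
The leader's first-order condition 194 - q_E = 0 yields q_E = 194.
Then q_B = (342 - 194)/2 = 74.

194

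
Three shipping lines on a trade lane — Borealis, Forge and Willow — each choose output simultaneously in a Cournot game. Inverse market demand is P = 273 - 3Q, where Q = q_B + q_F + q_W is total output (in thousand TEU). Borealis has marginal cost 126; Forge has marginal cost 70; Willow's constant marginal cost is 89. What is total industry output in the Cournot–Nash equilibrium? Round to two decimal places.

44.50

Borealis's profit: π_B = (273 - 3Q)q_B - (126q_B). Setting ∂π_B/∂q_B = 0: 147 - 6q_B - 3(q_F + q_W) = 0.
Forge's first-order condition: 203 - 6q_F - 3(q_B + q_W) = 0.
Willow's profit: π_W = (273 - 3Q)q_W - (89q_W). Setting ∂π_W/∂q_W = 0: 184 - 6q_W - 3(q_B + q_F) = 0.
Adding the 3 first-order conditions: 534 − 12Q = 0, so Q = 89/2.
Back-substituting: q_B = (147 − 267/2)/3 = 9/2, q_F = (203 − 267/2)/3 = 139/6, q_W = (184 − 267/2)/3 = 101/6.
Total output Q = 9/2 + 139/6 + 101/6 = 89/2.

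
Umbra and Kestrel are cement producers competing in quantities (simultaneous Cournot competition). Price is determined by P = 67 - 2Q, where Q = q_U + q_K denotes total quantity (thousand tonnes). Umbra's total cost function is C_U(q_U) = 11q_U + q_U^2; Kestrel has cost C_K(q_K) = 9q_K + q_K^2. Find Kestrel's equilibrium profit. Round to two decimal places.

Umbra's profit: π_U = (67 - 2Q)q_U - (11q_U + q_U²). Setting ∂π_U/∂q_U = 0: 56 - 6q_U - 2(q_K) = 0.
Kestrel's first-order condition: 58 - 6q_K - 2(q_U) = 0.
Rearranging gives the reaction functions q_U = (56 - 2q_K)/6 and q_K = (58 - 2q_U)/6.
Substituting one into the other gives q_U = 55/8 and q_K = 59/8.
Price P = 67 - 2·(57/4) = 77/2.
Kestrel's profit: (77/2)·(59/8) - 9·(59/8) - (59/8)² = 163.1719.

163.17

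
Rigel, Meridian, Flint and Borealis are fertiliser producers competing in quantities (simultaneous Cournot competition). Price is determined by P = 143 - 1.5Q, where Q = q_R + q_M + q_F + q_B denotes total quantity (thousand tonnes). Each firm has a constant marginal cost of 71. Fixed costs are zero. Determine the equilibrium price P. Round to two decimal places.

A representative firm's profit is π_i = q_i(143 - 1.5Q) - 71q_i.
First-order condition (treating rivals' output as given): 72 - 3q_i - (3/2)·Σ_{j≠i} q_j = 0.
With identical firms every q_j equals q_i, so Σ_{j≠i} q_j = 3q_i and 72 = (15/2)q_i, giving q_i = 48/5.
Total output Q = 192/5, so price P = 143 - (3/2)·(192/5) = 427/5.

85.40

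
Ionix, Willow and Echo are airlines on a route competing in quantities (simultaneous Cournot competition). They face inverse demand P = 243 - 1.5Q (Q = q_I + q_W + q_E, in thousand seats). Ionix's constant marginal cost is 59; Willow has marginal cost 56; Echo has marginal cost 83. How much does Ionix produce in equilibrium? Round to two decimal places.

Ionix's profit: π_I = (243 - 1.5Q)q_I - (59q_I). Setting ∂π_I/∂q_I = 0: 184 - 3q_I - (3/2)(q_W + q_E) = 0.
Willow's profit: π_W = (243 - 1.5Q)q_W - (56q_W). Setting ∂π_W/∂q_W = 0: 187 - 3q_W - (3/2)(q_I + q_E) = 0.
Echo's first-order condition: 160 - 3q_E - (3/2)(q_I + q_W) = 0.
Adding the 3 first-order conditions: 531 − 6Q = 0, so Q = 177/2.
Back-substituting: q_I = (184 − 531/4)/(3/2) = 205/6, q_W = (187 − 531/4)/(3/2) = 217/6, q_E = (160 − 531/4)/(3/2) = 109/6.

34.17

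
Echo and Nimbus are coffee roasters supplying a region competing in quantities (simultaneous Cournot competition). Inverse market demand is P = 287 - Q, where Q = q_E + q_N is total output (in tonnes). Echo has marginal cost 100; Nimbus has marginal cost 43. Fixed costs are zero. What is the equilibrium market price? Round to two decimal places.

Echo's profit: π_E = (287 - Q)q_E - (100q_E). Setting ∂π_E/∂q_E = 0: 187 - 2q_E - (q_N) = 0.
Nimbus's first-order condition: 244 - 2q_N - (q_E) = 0.
Rearranging gives the reaction functions q_E = (187 - q_N)/2 and q_N = (244 - q_E)/2.
Substituting one into the other gives q_E = 130/3 and q_N = 301/3.
Total output Q = 431/3, so price P = 287 - 431/3 = 430/3.

143.33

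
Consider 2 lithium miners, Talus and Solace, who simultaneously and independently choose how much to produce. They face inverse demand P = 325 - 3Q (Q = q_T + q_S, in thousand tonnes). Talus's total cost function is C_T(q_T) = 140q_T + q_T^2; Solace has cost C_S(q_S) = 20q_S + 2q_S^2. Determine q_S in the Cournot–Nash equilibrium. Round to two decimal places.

26.55

Talus's profit: π_T = (325 - 3Q)q_T - (140q_T + q_T²). Setting ∂π_T/∂q_T = 0: 185 - 8q_T - 3(q_S) = 0.
Solace's profit: π_S = (325 - 3Q)q_S - (20q_S + 2q_S²). Setting ∂π_S/∂q_S = 0: 305 - 10q_S - 3(q_T) = 0.
Rearranging gives the reaction functions q_T = (185 - 3q_S)/8 and q_S = (305 - 3q_T)/10.
Substituting one into the other gives q_T = 935/71 and q_S = 1885/71.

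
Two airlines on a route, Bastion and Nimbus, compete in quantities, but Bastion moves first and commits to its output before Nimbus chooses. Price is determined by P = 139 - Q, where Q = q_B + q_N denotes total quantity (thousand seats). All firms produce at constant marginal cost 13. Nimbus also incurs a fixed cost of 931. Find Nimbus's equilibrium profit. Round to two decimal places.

The follower Nimbus best-responds to any q_B: π_N = (139 - Q)q_N - 13q_N.
Setting the follower's marginal profit to zero, 126 - q_B - 2q_N = 0, i.e. q_N = (126 - q_B)/2.
Bastion substitutes q_N(q_B) into its own profit: π_B = q_B(139 - q_B - (126 - q_B)/2) - 13q_B = (76 - (1/2)q_B)q_B - 13q_B.
Maximising: ∂π_B/∂q_B = 63 - q_B = 0, giving q_B = 63.
Then q_N = (126 - 63)/2 = 63/2.
Price P = 139 - 189/2 = 89/2.
Nimbus's profit: (89/2 - 13)·(63/2) - 931 = 245/4.

61.25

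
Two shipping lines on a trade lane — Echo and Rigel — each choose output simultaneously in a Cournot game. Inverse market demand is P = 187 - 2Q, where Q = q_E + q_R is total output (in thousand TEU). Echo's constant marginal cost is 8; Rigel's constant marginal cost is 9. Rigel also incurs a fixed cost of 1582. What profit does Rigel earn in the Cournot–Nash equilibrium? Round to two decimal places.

Echo's profit: π_E = (187 - 2Q)q_E - (8q_E). Setting ∂π_E/∂q_E = 0: 179 - 4q_E - 2(q_R) = 0.
Rigel's first-order condition: 178 - 4q_R - 2(q_E) = 0.
So q_E = (179 - 2q_R)/4 and q_R = (178 - 2q_E)/4.
Solving the pair: q_E = 30, q_R = 59/2.
Price P = 187 - 2·(119/2) = 68.
Rigel's profit: (68 - 9)·(59/2) - 1582 = 317/2.

158.50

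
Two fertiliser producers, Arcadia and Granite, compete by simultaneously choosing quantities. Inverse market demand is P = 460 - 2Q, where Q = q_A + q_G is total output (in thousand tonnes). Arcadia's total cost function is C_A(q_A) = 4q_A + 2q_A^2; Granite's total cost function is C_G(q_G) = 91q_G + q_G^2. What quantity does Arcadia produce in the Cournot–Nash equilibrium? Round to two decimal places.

45.41

Arcadia's profit: π_A = (460 - 2Q)q_A - (4q_A + 2q_A²). Setting ∂π_A/∂q_A = 0: 456 - 8q_A - 2(q_G) = 0.
Granite's profit: π_G = (460 - 2Q)q_G - (91q_G + q_G²). Setting ∂π_G/∂q_G = 0: 369 - 6q_G - 2(q_A) = 0.
So q_A = (456 - 2q_G)/8 and q_G = (369 - 2q_A)/6.
Substituting one into the other gives q_A = 999/22 and q_G = 510/11.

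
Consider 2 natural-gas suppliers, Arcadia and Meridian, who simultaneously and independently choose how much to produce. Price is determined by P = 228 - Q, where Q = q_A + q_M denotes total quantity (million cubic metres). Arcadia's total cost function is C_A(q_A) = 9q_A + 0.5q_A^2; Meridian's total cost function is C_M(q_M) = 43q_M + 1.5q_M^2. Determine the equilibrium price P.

Arcadia's profit: π_A = (228 - Q)q_A - (9q_A + (1/2)q_A²). Setting ∂π_A/∂q_A = 0: 219 - 3q_A - (q_M) = 0.
Meridian's profit: π_M = (228 - Q)q_M - (43q_M + (3/2)q_M²). Setting ∂π_M/∂q_M = 0: 185 - 5q_M - (q_A) = 0.
So q_A = (219 - q_M)/3 and q_M = (185 - q_A)/5.
Solving the pair: q_A = 65, q_M = 24.
Total output Q = 89, so price P = 228 - 89 = 139.

139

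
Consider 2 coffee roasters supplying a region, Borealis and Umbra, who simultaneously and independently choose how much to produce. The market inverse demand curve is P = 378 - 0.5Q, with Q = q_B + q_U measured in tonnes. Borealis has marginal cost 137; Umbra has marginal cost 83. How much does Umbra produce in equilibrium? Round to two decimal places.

Borealis's profit: π_B = (378 - 0.5Q)q_B - (137q_B). Setting ∂π_B/∂q_B = 0: 241 - q_B - (1/2)(q_U) = 0.
Umbra's profit: π_U = (378 - 0.5Q)q_U - (83q_U). Setting ∂π_U/∂q_U = 0: 295 - q_U - (1/2)(q_B) = 0.
Best responses: q_B = (241 - (1/2)q_U), q_U = (295 - (1/2)q_B).
Solving the pair: q_B = 374/3, q_U = 698/3.

232.67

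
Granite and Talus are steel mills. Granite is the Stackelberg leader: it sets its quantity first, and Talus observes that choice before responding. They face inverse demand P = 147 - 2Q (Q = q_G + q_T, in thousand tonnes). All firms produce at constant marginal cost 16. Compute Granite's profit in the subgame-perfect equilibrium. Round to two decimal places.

Solve by backward induction. Given q_G, the follower Talus maximises π_T = (147 - 2q_G - 2q_T)q_T - 16q_T.
∂π_T/∂q_T = 131 - 2q_G - 4q_T = 0 gives the reaction function q_T = (131 - 2q_G)/4.
Granite substitutes q_T(q_G) into its own profit: π_G = q_G(147 - 2q_G - (131 - 2q_G)/2) - 16q_G = (163/2 - q_G)q_G - 16q_G.
Leader FOC: 131/2 - 2q_G = 0, so q_G = 131/4.
Then q_T = (131 - 2·(131/4))/4 = 131/8.
Price P = 147 - 2·(393/8) = 195/4.
Granite's profit: (195/4 - 16)·(131/4) = 1072.5625.

1072.56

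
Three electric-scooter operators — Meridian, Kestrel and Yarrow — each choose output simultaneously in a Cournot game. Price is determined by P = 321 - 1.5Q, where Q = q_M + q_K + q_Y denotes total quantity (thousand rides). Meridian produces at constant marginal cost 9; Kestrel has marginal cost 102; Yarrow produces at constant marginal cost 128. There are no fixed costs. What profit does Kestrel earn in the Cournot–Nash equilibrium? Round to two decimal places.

962.67

Meridian's profit: π_M = (321 - 1.5Q)q_M - (9q_M). Setting ∂π_M/∂q_M = 0: 312 - 3q_M - (3/2)(q_K + q_Y) = 0.
Kestrel's profit: π_K = (321 - 1.5Q)q_K - (102q_K). Setting ∂π_K/∂q_K = 0: 219 - 3q_K - (3/2)(q_M + q_Y) = 0.
Yarrow's profit: π_Y = (321 - 1.5Q)q_Y - (128q_Y). Setting ∂π_Y/∂q_Y = 0: 193 - 3q_Y - (3/2)(q_M + q_K) = 0.
Adding the 3 first-order conditions: 724 − 6Q = 0, so Q = 362/3.
Back-substituting: q_M = (312 − 181)/(3/2) = 262/3, q_K = (219 − 181)/(3/2) = 76/3, q_Y = (193 − 181)/(3/2) = 8.
Price P = 321 - (3/2)·(362/3) = 140.
Kestrel's profit: (140 - 102)·(76/3) = 962.6667.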